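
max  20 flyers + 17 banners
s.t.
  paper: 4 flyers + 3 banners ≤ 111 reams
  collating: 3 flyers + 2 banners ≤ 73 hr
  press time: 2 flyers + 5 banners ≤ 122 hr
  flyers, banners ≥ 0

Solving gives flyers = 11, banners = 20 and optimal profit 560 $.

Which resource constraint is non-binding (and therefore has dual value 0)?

paper: 104/111 (slack 7)
collating: 73/73 (binding)
press time: 122/122 (binding)
By complementary slackness, a constraint with positive slack has shadow price 0 → paper.

paper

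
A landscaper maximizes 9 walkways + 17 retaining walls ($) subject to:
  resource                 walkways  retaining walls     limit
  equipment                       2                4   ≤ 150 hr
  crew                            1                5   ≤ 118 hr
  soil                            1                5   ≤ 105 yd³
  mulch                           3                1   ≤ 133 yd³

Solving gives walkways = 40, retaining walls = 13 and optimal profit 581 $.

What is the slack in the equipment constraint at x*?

equipment used = 2·40 + 4·13 = 132; slack = 150 − 132 = 18.

18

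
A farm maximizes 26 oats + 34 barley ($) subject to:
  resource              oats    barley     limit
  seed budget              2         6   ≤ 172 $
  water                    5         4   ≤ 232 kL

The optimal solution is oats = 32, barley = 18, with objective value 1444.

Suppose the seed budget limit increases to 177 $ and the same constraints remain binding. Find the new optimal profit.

1459

Both seed budget and water are binding at x*.
From A_Bᵀ y = c: 2·y_seed budget + 5·y_water = 26; 6·y_seed budget + 4·y_water = 34.
→ y_seed budget = 3 and y_water = 4.
Δz = y_seed budget·Δb = 3 × (5) = 15, so new z* = 1444 + 15 = 1459.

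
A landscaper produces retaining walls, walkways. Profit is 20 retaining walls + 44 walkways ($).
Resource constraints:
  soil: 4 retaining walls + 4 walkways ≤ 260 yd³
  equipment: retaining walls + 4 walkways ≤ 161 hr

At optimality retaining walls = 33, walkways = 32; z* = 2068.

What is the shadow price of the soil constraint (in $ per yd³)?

At the optimum: soil uses 260 of 260 (binding); equipment uses 161 of 161 (binding).
The binding rows give the dual system: 4·y_soil + 1·y_equipment = 20 and 4·y_soil + 4·y_equipment = 44.
Solving: y_soil = 3, y_equipment = 8.
Shadow price of soil = 3.

3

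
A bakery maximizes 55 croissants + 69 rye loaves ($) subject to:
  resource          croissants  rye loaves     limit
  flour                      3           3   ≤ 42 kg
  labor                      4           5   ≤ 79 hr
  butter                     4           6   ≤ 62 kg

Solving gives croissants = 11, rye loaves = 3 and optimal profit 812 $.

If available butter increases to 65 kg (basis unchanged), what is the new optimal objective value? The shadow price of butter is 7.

Δb = 3, so new z* = 812 + (7)·(3) = 812 + 21 = 833.

833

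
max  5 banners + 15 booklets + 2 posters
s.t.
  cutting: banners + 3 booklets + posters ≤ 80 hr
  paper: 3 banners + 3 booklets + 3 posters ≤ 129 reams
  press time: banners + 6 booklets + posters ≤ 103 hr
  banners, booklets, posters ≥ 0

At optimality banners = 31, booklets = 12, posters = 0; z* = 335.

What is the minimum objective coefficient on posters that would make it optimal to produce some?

Check each constraint at x*: cutting 67/80 (slack 13); paper 129/129 (tight); press time 103/103 (tight).
By complementary slackness, y = 0 for the non-binding constraint.
The binding rows give the dual system: 3·y_paper + 1·y_press time = 5 and 3·y_paper + 6·y_press time = 15.
This yields shadow prices y_paper = 1, y_press time = 2.
posters enters the basis when its profit ≥ yᵀa₃ = 1·3 + 2·1 = 5.

5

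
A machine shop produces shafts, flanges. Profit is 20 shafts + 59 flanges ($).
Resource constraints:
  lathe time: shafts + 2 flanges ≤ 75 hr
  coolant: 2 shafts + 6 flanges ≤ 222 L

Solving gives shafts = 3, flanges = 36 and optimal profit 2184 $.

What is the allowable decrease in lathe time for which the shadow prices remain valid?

Binding constraints: lathe time, coolant. The basis is B = [[1,2],[2,6]] with det 2.
Per unit decrease in lathe time, x* moves by d = (-3, 1).
The basis stays optimal until shafts reaches 0; allowable decrease = 1 hr.

1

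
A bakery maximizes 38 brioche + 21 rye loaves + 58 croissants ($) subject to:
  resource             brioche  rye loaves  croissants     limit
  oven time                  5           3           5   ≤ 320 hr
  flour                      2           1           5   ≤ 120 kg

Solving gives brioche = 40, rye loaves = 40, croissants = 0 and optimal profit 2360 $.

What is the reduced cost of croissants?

-7

Both oven time and flour are binding at x*.
Dual feasibility on the basic columns requires 5·y_oven time + 2·y_flour = 38, 3·y_oven time + 1·y_flour = 21.
→ y_oven time = 4 and y_flour = 9.
Reduced cost of croissants: c₃ − yᵀa₃ = 58 − (4·5 + 9·5) = 58 − 65 = -7.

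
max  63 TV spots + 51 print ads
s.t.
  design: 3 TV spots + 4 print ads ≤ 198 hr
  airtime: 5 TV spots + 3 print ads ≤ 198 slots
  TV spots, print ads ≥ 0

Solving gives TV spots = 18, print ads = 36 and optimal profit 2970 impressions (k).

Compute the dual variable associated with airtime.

9

At the optimum: design uses 198 of 198 (binding); airtime uses 198 of 198 (binding).
From A_Bᵀ y = c: 3·y_design + 5·y_airtime = 63; 4·y_design + 3·y_airtime = 51.
Solving: y_design = 6, y_airtime = 9.
Shadow price of airtime = 9.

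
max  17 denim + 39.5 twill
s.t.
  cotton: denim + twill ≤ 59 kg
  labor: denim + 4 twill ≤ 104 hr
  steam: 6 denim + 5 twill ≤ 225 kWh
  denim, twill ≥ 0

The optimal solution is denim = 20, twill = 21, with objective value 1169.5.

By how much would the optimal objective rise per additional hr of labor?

8

Check each constraint at x*: cotton 41/59 (slack 18); labor 104/104 (tight); steam 225/225 (tight).
Since cotton is not tight, its dual is 0.
Dual feasibility on the basic columns requires 1·y_labor + 6·y_steam = 17, 4·y_labor + 5·y_steam = 39.5.
Solving: y_labor = 8, y_steam = 1.5.
Shadow price of labor = 8.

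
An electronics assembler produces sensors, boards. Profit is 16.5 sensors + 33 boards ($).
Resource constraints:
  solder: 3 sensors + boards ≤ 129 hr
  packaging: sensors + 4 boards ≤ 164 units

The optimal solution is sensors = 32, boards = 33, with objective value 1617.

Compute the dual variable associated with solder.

Both solder and packaging are binding at x*.
From A_Bᵀ y = c: 3·y_solder + 1·y_packaging = 16.5; 1·y_solder + 4·y_packaging = 33.
Solving: y_solder = 3, y_packaging = 7.5.
Shadow price of solder = 3.

3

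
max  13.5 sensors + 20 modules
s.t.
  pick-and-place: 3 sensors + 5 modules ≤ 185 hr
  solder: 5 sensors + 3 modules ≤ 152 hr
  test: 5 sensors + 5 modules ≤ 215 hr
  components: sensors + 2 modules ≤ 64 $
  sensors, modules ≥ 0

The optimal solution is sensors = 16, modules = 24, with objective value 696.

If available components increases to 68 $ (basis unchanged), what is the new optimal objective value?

730

At the optimum: pick-and-place uses 168 of 185 (slack = 17); solder uses 152 of 152 (binding); test uses 200 of 215 (slack = 15); components uses 64 of 64 (binding).
Slack constraints have shadow price 0 (complementary slackness).
The binding rows give the dual system: 5·y_solder + 1·y_components = 13.5 and 3·y_solder + 2·y_components = 20.
→ y_solder = 1 and y_components = 8.5.
Δz = y_components·Δb = 8.5 × (4) = 34, so new z* = 696 + 34 = 730.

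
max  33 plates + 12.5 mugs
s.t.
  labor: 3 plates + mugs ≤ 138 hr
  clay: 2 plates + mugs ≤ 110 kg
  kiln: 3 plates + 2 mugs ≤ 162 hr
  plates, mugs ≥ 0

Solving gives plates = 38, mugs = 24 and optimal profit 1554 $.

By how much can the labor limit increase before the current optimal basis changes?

24

Binding constraints: labor, kiln. The basis is B = [[3,1],[3,2]] with det 3.
Per unit increase in labor, x* moves by d = (0.6667, -1).
The basis stays optimal until mugs reaches 0; allowable increase = 24 hr.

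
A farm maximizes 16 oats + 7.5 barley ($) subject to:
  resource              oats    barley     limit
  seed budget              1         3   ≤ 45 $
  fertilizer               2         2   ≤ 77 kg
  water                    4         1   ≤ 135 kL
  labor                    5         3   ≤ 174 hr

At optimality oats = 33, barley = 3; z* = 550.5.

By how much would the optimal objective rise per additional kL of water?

At the optimum: seed budget uses 42 of 45 (slack = 3); fertilizer uses 72 of 77 (slack = 5); water uses 135 of 135 (binding); labor uses 174 of 174 (binding).
By complementary slackness, y = 0 for the non-binding constraints.
Dual feasibility on the basic columns requires 4·y_water + 5·y_labor = 16, 1·y_water + 3·y_labor = 7.5.
→ y_water = 1.5 and y_labor = 2.
Shadow price of water = 1.5.

1.5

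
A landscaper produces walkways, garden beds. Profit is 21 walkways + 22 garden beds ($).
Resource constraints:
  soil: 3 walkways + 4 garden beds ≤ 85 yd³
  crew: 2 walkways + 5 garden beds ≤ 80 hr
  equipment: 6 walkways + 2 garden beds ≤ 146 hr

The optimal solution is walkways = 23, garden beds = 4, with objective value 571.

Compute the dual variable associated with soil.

Check each constraint at x*: soil 85/85 (tight); crew 66/80 (slack 14); equipment 146/146 (tight).
By complementary slackness, y = 0 for the non-binding constraint.
Dual feasibility on the basic columns requires 3·y_soil + 6·y_equipment = 21, 4·y_soil + 2·y_equipment = 22.
→ y_soil = 5 and y_equipment = 1.
Shadow price of soil = 5.

5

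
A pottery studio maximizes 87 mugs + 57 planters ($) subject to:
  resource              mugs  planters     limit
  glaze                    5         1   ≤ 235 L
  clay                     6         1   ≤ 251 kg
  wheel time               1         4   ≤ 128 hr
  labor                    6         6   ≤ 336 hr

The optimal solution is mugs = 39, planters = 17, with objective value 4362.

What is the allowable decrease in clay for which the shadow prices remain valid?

Binding constraints: clay, labor. The basis is B = [[6,1],[6,6]] with det 30.
Per unit decrease in clay, x* moves by d = (-0.2, 0.2).
The basis stays optimal until wheel time becomes binding; allowable decrease = 35 kg.

35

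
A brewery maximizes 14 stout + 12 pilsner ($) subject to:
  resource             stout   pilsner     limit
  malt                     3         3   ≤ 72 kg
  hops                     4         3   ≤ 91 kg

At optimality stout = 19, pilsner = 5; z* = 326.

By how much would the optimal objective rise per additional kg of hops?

Both malt and hops are binding at x*.
From A_Bᵀ y = c: 3·y_malt + 4·y_hops = 14; 3·y_malt + 3·y_hops = 12.
This yields shadow prices y_malt = 2, y_hops = 2.
Shadow price of hops = 2.

2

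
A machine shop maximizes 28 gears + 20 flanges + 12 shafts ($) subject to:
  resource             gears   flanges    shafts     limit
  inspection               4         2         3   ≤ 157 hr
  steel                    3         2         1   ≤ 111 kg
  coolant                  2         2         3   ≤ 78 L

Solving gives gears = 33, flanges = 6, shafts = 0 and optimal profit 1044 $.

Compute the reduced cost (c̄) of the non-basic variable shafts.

At the optimum: inspection uses 144 of 157 (slack = 13); steel uses 111 of 111 (binding); coolant uses 78 of 78 (binding).
Since inspection is not tight, its dual is 0.
The binding rows give the dual system: 3·y_steel + 2·y_coolant = 28 and 2·y_steel + 2·y_coolant = 20.
→ y_steel = 8 and y_coolant = 2.
Reduced cost of shafts: c₃ − yᵀa₃ = 12 − (8·1 + 2·3) = 12 − 14 = -2.

-2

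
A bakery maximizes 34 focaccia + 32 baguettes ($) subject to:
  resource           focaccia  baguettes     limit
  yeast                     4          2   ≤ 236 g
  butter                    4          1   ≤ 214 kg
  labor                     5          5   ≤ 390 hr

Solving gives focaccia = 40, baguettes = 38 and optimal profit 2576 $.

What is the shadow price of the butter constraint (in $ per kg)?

Binding: yeast and labor. Non-binding: butter (16 unused).
By complementary slackness, y = 0 for the non-binding constraint.
Dual feasibility on the basic columns requires 4·y_yeast + 5·y_labor = 34, 2·y_yeast + 5·y_labor = 32.
Solving: y_yeast = 1, y_labor = 6.
Shadow price of butter = 0.

0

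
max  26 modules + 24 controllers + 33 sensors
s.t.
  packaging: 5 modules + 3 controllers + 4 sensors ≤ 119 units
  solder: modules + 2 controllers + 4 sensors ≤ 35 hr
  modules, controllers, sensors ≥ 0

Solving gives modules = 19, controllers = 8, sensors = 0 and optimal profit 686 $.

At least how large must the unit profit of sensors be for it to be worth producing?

Check each constraint at x*: packaging 119/119 (tight); solder 35/35 (tight).
The binding rows give the dual system: 5·y_packaging + 1·y_solder = 26 and 3·y_packaging + 2·y_solder = 24.
Solving: y_packaging = 4, y_solder = 6.
sensors enters the basis when its profit ≥ yᵀa₃ = 4·4 + 6·4 = 40.

40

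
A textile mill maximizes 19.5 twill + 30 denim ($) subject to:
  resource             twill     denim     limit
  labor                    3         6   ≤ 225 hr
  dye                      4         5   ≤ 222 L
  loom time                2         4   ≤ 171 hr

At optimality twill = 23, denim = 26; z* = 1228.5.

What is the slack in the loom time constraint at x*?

loom time used = 2·23 + 4·26 = 150; slack = 171 − 150 = 21.

21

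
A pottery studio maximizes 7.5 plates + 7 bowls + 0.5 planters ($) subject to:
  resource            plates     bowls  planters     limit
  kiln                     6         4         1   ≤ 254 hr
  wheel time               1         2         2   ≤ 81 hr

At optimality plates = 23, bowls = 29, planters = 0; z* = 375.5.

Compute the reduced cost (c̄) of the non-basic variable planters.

At the optimum: kiln uses 254 of 254 (binding); wheel time uses 81 of 81 (binding).
The binding rows give the dual system: 6·y_kiln + 1·y_wheel time = 7.5 and 4·y_kiln + 2·y_wheel time = 7.
→ y_kiln = 1 and y_wheel time = 1.5.
Reduced cost of planters: c₃ − yᵀa₃ = 0.5 − (1·1 + 1.5·2) = 0.5 − 4 = -3.5.

-3.5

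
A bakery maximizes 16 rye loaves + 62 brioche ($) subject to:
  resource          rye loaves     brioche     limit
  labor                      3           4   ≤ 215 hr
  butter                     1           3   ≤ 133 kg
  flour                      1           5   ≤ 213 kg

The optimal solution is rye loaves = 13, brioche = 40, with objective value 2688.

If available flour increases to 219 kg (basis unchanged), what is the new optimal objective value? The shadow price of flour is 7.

2730

Δb = 6, so new z* = 2688 + (7)·(6) = 2688 + 42 = 2730.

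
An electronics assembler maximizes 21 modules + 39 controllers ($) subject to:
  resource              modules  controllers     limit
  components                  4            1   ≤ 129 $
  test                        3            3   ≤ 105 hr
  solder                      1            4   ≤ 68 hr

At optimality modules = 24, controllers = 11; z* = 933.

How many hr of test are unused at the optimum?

0

test used = 3·24 + 3·11 = 105; slack = 105 − 105 = 0.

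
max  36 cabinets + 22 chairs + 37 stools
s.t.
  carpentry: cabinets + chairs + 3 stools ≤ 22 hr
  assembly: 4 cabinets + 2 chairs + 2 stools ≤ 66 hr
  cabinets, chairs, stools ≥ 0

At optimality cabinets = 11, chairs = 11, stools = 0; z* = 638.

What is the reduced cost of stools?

Check each constraint at x*: carpentry 22/22 (tight); assembly 66/66 (tight).
The binding rows give the dual system: 1·y_carpentry + 4·y_assembly = 36 and 1·y_carpentry + 2·y_assembly = 22.
Solving: y_carpentry = 8, y_assembly = 7.
Reduced cost of stools: c₃ − yᵀa₃ = 37 − (8·3 + 7·2) = 37 − 38 = -1.

-1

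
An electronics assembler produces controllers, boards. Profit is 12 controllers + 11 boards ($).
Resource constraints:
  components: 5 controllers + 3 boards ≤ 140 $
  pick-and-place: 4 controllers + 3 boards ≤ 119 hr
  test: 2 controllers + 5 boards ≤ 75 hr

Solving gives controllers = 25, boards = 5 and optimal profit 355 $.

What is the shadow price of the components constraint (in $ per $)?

2

At the optimum: components uses 140 of 140 (binding); pick-and-place uses 115 of 119 (slack = 4); test uses 75 of 75 (binding).
Since pick-and-place is not tight, its dual is 0.
From A_Bᵀ y = c: 5·y_components + 2·y_test = 12; 3·y_components + 5·y_test = 11.
This yields shadow prices y_components = 2, y_test = 1.
Shadow price of components = 2.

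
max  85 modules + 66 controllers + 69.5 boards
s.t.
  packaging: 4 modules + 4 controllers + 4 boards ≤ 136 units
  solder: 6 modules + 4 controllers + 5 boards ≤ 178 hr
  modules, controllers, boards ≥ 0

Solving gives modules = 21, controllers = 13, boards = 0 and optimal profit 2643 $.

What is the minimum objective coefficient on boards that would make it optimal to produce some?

75.5

At the optimum: packaging uses 136 of 136 (binding); solder uses 178 of 178 (binding).
Dual feasibility on the basic columns requires 4·y_packaging + 6·y_solder = 85, 4·y_packaging + 4·y_solder = 66.
Solving: y_packaging = 7, y_solder = 9.5.
boards enters the basis when its profit ≥ yᵀa₃ = 7·4 + 9.5·5 = 75.5.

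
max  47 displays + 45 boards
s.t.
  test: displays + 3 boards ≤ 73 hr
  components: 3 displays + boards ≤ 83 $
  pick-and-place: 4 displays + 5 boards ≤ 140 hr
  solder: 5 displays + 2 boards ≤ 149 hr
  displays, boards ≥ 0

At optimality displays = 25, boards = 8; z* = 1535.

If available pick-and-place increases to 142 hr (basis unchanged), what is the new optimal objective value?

1551

Check each constraint at x*: test 49/73 (slack 24); components 83/83 (tight); pick-and-place 140/140 (tight); solder 141/149 (slack 8).
By complementary slackness, y = 0 for the non-binding constraints.
Dual feasibility on the basic columns requires 3·y_components + 4·y_pick-and-place = 47, 1·y_components + 5·y_pick-and-place = 45.
This yields shadow prices y_components = 5, y_pick-and-place = 8.
Δz = y_pick-and-place·Δb = 8 × (2) = 16, so new z* = 1535 + 16 = 1551.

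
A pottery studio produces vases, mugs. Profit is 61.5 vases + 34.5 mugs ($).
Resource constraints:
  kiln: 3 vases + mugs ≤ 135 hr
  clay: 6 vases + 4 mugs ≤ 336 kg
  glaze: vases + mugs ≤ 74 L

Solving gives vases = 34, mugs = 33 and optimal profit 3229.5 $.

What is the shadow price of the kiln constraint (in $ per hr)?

6.5

Binding: kiln and clay. Non-binding: glaze (7 unused).
By complementary slackness, y = 0 for the non-binding constraint.
Dual feasibility on the basic columns requires 3·y_kiln + 6·y_clay = 61.5, 1·y_kiln + 4·y_clay = 34.5.
This yields shadow prices y_kiln = 6.5, y_clay = 7.
Shadow price of kiln = 6.5.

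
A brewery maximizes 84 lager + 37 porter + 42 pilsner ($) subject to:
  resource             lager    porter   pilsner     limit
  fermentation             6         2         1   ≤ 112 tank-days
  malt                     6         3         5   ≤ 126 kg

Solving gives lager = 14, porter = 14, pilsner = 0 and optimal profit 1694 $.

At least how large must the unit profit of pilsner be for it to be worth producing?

At the optimum: fermentation uses 112 of 112 (binding); malt uses 126 of 126 (binding).
Dual feasibility on the basic columns requires 6·y_fermentation + 6·y_malt = 84, 2·y_fermentation + 3·y_malt = 37.
This yields shadow prices y_fermentation = 5, y_malt = 9.
pilsner enters the basis when its profit ≥ yᵀa₃ = 5·1 + 9·5 = 50.

50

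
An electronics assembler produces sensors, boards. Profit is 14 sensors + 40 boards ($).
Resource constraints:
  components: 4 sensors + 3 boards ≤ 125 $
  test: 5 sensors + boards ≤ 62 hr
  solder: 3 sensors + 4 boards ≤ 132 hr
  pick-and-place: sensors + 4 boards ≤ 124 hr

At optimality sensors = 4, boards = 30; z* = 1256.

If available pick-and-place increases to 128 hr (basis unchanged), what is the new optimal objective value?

At the optimum: components uses 106 of 125 (slack = 19); test uses 50 of 62 (slack = 12); solder uses 132 of 132 (binding); pick-and-place uses 124 of 124 (binding).
Since components, test are not tight, their duals are 0.
Dual feasibility on the basic columns requires 3·y_solder + 1·y_pick-and-place = 14, 4·y_solder + 4·y_pick-and-place = 40.
→ y_solder = 2 and y_pick-and-place = 8.
Δz = y_pick-and-place·Δb = 8 × (4) = 32, so new z* = 1256 + 32 = 1288.

1288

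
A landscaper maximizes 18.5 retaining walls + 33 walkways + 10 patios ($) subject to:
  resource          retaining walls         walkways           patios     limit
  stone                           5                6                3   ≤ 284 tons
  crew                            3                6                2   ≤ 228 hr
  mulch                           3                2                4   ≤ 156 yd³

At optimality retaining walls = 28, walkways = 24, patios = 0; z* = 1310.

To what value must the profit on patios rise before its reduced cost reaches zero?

At the optimum: stone uses 284 of 284 (binding); crew uses 228 of 228 (binding); mulch uses 132 of 156 (slack = 24).
By complementary slackness, y = 0 for the non-binding constraint.
The binding rows give the dual system: 5·y_stone + 3·y_crew = 18.5 and 6·y_stone + 6·y_crew = 33.
This yields shadow prices y_stone = 1, y_crew = 4.5.
patios enters the basis when its profit ≥ yᵀa₃ = 1·3 + 4.5·2 = 12.

12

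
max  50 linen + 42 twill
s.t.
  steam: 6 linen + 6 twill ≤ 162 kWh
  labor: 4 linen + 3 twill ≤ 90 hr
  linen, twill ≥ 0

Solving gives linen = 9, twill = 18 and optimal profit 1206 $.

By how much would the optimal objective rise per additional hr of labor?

Check each constraint at x*: steam 162/162 (tight); labor 90/90 (tight).
The binding rows give the dual system: 6·y_steam + 4·y_labor = 50 and 6·y_steam + 3·y_labor = 42.
→ y_steam = 3 and y_labor = 8.
Shadow price of labor = 8.

8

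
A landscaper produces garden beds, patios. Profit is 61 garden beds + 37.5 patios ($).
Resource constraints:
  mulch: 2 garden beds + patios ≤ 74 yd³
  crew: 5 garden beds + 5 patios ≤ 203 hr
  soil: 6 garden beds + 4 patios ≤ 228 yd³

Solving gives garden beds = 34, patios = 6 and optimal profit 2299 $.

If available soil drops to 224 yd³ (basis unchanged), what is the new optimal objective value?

Binding: mulch and soil. Non-binding: crew (3 unused).
Slack constraints have shadow price 0 (complementary slackness).
From A_Bᵀ y = c: 2·y_mulch + 6·y_soil = 61; 1·y_mulch + 4·y_soil = 37.5.
This yields shadow prices y_mulch = 9.5, y_soil = 7.
Δz = y_soil·Δb = 7 × (-4) = -28, so new z* = 2299 − 28 = 2271.

2271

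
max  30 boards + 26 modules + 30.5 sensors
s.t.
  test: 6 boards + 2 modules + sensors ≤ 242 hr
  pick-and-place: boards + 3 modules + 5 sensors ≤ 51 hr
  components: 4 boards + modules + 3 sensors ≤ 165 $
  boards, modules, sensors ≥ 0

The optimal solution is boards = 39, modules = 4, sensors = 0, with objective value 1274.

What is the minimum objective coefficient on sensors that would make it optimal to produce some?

Check each constraint at x*: test 242/242 (tight); pick-and-place 51/51 (tight); components 160/165 (slack 5).
Since components is not tight, its dual is 0.
Dual feasibility on the basic columns requires 6·y_test + 1·y_pick-and-place = 30, 2·y_test + 3·y_pick-and-place = 26.
Solving: y_test = 4, y_pick-and-place = 6.
sensors enters the basis when its profit ≥ yᵀa₃ = 4·1 + 6·5 = 34.

34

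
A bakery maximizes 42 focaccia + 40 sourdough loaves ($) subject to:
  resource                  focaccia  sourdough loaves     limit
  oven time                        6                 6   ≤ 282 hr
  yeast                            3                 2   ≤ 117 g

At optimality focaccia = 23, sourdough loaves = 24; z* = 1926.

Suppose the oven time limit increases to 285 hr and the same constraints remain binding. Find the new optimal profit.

Both oven time and yeast are binding at x*.
The binding rows give the dual system: 6·y_oven time + 3·y_yeast = 42 and 6·y_oven time + 2·y_yeast = 40.
→ y_oven time = 6 and y_yeast = 2.
Δz = y_oven time·Δb = 6 × (3) = 18, so new z* = 1926 + 18 = 1944.

1944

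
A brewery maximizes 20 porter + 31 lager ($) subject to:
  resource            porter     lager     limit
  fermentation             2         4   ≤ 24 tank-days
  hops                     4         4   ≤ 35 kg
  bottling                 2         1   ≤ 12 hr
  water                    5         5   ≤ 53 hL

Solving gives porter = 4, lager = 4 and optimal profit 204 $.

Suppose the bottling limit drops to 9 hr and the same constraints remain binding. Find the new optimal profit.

195

Binding: fermentation and bottling. Non-binding: hops (3 unused), water (13 unused).
Since hops, water are not tight, their duals are 0.
Dual feasibility on the basic columns requires 2·y_fermentation + 2·y_bottling = 20, 4·y_fermentation + 1·y_bottling = 31.
This yields shadow prices y_fermentation = 7, y_bottling = 3.
Δz = y_bottling·Δb = 3 × (-3) = -9, so new z* = 204 − 9 = 195.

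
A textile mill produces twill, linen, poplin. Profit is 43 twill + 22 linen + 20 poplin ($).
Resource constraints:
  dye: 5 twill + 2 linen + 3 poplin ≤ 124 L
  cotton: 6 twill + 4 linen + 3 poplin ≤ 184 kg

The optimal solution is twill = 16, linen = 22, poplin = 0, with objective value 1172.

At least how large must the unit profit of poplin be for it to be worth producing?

Check each constraint at x*: dye 124/124 (tight); cotton 184/184 (tight).
From A_Bᵀ y = c: 5·y_dye + 6·y_cotton = 43; 2·y_dye + 4·y_cotton = 22.
Solving: y_dye = 5, y_cotton = 3.
poplin enters the basis when its profit ≥ yᵀa₃ = 5·3 + 3·3 = 24.

24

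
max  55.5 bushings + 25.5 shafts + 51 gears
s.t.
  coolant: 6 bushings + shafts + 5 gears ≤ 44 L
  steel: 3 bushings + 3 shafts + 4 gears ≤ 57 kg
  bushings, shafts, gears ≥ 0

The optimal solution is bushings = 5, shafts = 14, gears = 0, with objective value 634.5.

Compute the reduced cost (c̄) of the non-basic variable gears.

Check each constraint at x*: coolant 44/44 (tight); steel 57/57 (tight).
The binding rows give the dual system: 6·y_coolant + 3·y_steel = 55.5 and 1·y_coolant + 3·y_steel = 25.5.
Solving: y_coolant = 6, y_steel = 6.5.
Reduced cost of gears: c₃ − yᵀa₃ = 51 − (6·5 + 6.5·4) = 51 − 56 = -5.

-5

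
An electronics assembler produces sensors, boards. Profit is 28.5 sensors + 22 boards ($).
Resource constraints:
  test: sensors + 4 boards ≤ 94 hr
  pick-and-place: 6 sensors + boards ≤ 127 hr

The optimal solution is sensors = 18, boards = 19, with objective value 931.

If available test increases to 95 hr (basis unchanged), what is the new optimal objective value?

Both test and pick-and-place are binding at x*.
From A_Bᵀ y = c: 1·y_test + 6·y_pick-and-place = 28.5; 4·y_test + 1·y_pick-and-place = 22.
Solving: y_test = 4.5, y_pick-and-place = 4.
Δz = y_test·Δb = 4.5 × (1) = 4.5, so new z* = 931 + 4.5 = 935.5.

935.5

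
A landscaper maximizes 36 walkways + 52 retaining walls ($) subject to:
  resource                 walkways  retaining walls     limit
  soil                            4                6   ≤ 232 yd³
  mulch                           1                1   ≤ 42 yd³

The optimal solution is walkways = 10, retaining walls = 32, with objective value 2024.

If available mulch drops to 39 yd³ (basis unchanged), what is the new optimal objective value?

2012

At the optimum: soil uses 232 of 232 (binding); mulch uses 42 of 42 (binding).
From A_Bᵀ y = c: 4·y_soil + 1·y_mulch = 36; 6·y_soil + 1·y_mulch = 52.
Solving: y_soil = 8, y_mulch = 4.
Δz = y_mulch·Δb = 4 × (-3) = -12, so new z* = 2024 − 12 = 2012.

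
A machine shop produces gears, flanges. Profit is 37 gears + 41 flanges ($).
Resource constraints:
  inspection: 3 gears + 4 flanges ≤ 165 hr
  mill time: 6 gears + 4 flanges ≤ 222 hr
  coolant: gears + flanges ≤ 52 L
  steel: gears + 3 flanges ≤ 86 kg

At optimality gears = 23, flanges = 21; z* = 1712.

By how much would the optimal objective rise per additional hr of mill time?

5

At the optimum: inspection uses 153 of 165 (slack = 12); mill time uses 222 of 222 (binding); coolant uses 44 of 52 (slack = 8); steel uses 86 of 86 (binding).
Slack constraints have shadow price 0 (complementary slackness).
Dual feasibility on the basic columns requires 6·y_mill time + 1·y_steel = 37, 4·y_mill time + 3·y_steel = 41.
This yields shadow prices y_mill time = 5, y_steel = 7.
Shadow price of mill time = 5.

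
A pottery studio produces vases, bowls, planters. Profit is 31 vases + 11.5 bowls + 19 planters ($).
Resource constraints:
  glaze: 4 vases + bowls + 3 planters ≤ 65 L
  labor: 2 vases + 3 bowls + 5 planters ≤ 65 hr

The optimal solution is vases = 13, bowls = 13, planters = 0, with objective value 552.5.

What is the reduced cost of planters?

-9.5

Both glaze and labor are binding at x*.
The binding rows give the dual system: 4·y_glaze + 2·y_labor = 31 and 1·y_glaze + 3·y_labor = 11.5.
This yields shadow prices y_glaze = 7, y_labor = 1.5.
Reduced cost of planters: c₃ − yᵀa₃ = 19 − (7·3 + 1.5·5) = 19 − 28.5 = -9.5.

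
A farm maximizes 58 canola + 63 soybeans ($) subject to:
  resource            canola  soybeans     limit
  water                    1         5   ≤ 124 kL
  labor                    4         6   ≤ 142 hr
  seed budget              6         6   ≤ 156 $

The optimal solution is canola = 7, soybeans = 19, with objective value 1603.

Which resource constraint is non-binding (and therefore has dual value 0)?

water: 102/124 (slack 22)
labor: 142/142 (binding)
seed budget: 156/156 (binding)
By complementary slackness, a constraint with positive slack has shadow price 0 → water.

water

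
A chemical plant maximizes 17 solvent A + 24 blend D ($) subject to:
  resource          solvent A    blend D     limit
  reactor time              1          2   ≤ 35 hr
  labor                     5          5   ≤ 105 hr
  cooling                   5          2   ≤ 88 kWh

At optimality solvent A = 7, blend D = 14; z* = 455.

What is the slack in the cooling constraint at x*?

25

cooling used = 5·7 + 2·14 = 63; slack = 88 − 63 = 25.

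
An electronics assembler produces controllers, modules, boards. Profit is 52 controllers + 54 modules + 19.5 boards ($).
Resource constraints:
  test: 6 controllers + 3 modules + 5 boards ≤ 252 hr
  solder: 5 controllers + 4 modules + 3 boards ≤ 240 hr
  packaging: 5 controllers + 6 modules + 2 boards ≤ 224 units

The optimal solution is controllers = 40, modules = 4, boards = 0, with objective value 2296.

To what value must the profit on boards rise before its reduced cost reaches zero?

26

Binding: test and packaging. Non-binding: solder (24 unused).
Since solder is not tight, its dual is 0.
From A_Bᵀ y = c: 6·y_test + 5·y_packaging = 52; 3·y_test + 6·y_packaging = 54.
→ y_test = 2 and y_packaging = 8.
boards enters the basis when its profit ≥ yᵀa₃ = 2·5 + 8·2 = 26.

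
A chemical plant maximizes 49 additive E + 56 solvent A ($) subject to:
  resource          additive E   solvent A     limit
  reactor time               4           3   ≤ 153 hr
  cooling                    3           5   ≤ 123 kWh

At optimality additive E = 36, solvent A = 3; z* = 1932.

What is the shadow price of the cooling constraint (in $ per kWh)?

Check each constraint at x*: reactor time 153/153 (tight); cooling 123/123 (tight).
From A_Bᵀ y = c: 4·y_reactor time + 3·y_cooling = 49; 3·y_reactor time + 5·y_cooling = 56.
→ y_reactor time = 7 and y_cooling = 7.
Shadow price of cooling = 7.

7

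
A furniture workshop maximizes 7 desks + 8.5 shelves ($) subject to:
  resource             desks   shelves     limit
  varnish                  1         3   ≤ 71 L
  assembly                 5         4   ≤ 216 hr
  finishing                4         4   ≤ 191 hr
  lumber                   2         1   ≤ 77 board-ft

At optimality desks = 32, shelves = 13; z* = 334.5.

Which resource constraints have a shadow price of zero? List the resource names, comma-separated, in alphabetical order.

varnish: 71/71 (binding)
assembly: 212/216 (slack 4)
finishing: 180/191 (slack 11)
lumber: 77/77 (binding)
By complementary slackness, a constraint with positive slack has shadow price 0 → assembly, finishing.

assembly, finishing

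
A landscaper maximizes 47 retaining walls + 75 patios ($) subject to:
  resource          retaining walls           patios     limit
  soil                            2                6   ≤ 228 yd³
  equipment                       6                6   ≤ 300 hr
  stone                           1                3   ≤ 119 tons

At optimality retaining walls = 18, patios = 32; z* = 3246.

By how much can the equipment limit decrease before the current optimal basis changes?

72

Binding constraints: soil, equipment. The basis is B = [[2,6],[6,6]] with det -24.
Per unit decrease in equipment, x* moves by d = (-0.25, 0.0833).
The basis stays optimal until retaining walls reaches 0; allowable decrease = 72 hr.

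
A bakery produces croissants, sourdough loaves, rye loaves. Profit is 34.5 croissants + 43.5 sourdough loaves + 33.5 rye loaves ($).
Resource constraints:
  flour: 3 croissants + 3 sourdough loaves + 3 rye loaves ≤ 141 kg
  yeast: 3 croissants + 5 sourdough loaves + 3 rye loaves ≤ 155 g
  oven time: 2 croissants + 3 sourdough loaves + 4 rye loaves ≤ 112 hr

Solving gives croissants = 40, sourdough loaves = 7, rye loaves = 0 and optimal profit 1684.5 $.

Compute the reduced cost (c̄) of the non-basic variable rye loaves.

-1

Binding: flour and yeast. Non-binding: oven time (11 unused).
Slack constraints have shadow price 0 (complementary slackness).
Dual feasibility on the basic columns requires 3·y_flour + 3·y_yeast = 34.5, 3·y_flour + 5·y_yeast = 43.5.
→ y_flour = 7 and y_yeast = 4.5.
Reduced cost of rye loaves: c₃ − yᵀa₃ = 33.5 − (7·3 + 4.5·3) = 33.5 − 34.5 = -1.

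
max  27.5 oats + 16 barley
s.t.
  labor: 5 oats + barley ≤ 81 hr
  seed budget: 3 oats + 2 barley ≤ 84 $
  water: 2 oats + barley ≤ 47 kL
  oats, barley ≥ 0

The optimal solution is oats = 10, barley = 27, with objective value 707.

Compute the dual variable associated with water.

7

At the optimum: labor uses 77 of 81 (slack = 4); seed budget uses 84 of 84 (binding); water uses 47 of 47 (binding).
Since labor is not tight, its dual is 0.
Dual feasibility on the basic columns requires 3·y_seed budget + 2·y_water = 27.5, 2·y_seed budget + 1·y_water = 16.
This yields shadow prices y_seed budget = 4.5, y_water = 7.
Shadow price of water = 7.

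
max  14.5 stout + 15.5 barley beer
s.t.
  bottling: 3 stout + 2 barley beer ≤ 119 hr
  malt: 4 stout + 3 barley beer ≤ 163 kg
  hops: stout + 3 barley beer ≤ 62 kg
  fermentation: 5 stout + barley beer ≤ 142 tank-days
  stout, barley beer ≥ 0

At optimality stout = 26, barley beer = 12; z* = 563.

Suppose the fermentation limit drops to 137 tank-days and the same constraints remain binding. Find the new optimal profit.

Binding: hops and fermentation. Non-binding: bottling (17 unused), malt (23 unused).
Slack constraints have shadow price 0 (complementary slackness).
From A_Bᵀ y = c: 1·y_hops + 5·y_fermentation = 14.5; 3·y_hops + 1·y_fermentation = 15.5.
This yields shadow prices y_hops = 4.5, y_fermentation = 2.
Δz = y_fermentation·Δb = 2 × (-5) = -10, so new z* = 563 − 10 = 553.

553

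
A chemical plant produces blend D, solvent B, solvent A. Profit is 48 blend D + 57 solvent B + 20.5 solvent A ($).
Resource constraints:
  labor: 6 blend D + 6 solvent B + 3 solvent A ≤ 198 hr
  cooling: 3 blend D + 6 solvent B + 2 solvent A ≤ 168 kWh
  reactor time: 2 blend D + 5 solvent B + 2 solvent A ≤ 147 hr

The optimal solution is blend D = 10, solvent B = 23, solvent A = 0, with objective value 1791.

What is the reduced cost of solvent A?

Check each constraint at x*: labor 198/198 (tight); cooling 168/168 (tight); reactor time 135/147 (slack 12).
Slack constraints have shadow price 0 (complementary slackness).
Dual feasibility on the basic columns requires 6·y_labor + 3·y_cooling = 48, 6·y_labor + 6·y_cooling = 57.
This yields shadow prices y_labor = 6.5, y_cooling = 3.
Reduced cost of solvent A: c₃ − yᵀa₃ = 20.5 − (6.5·3 + 3·2) = 20.5 − 25.5 = -5.

-5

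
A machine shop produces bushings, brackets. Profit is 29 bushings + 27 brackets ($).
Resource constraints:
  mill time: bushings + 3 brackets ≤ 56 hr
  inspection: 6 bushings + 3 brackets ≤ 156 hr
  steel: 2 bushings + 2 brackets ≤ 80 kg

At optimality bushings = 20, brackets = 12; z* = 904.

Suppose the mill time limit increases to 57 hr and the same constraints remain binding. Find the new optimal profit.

Check each constraint at x*: mill time 56/56 (tight); inspection 156/156 (tight); steel 64/80 (slack 16).
Slack constraints have shadow price 0 (complementary slackness).
From A_Bᵀ y = c: 1·y_mill time + 6·y_inspection = 29; 3·y_mill time + 3·y_inspection = 27.
Solving: y_mill time = 5, y_inspection = 4.
Δz = y_mill time·Δb = 5 × (1) = 5, so new z* = 904 + 5 = 909.

909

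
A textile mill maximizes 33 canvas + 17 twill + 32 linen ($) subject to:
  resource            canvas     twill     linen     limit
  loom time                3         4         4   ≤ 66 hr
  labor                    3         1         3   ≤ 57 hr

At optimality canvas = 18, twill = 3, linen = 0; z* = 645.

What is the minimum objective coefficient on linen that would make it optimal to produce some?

35

Both loom time and labor are binding at x*.
Dual feasibility on the basic columns requires 3·y_loom time + 3·y_labor = 33, 4·y_loom time + 1·y_labor = 17.
Solving: y_loom time = 2, y_labor = 9.
linen enters the basis when its profit ≥ yᵀa₃ = 2·4 + 9·3 = 35.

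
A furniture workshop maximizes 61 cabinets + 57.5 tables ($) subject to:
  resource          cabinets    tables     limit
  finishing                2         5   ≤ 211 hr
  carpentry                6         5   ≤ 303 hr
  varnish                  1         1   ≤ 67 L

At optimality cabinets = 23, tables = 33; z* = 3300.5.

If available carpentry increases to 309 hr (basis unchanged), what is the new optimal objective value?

Check each constraint at x*: finishing 211/211 (tight); carpentry 303/303 (tight); varnish 56/67 (slack 11).
Slack constraints have shadow price 0 (complementary slackness).
From A_Bᵀ y = c: 2·y_finishing + 6·y_carpentry = 61; 5·y_finishing + 5·y_carpentry = 57.5.
This yields shadow prices y_finishing = 2, y_carpentry = 9.5.
Δz = y_carpentry·Δb = 9.5 × (6) = 57, so new z* = 3300.5 + 57 = 3357.5.

3357.5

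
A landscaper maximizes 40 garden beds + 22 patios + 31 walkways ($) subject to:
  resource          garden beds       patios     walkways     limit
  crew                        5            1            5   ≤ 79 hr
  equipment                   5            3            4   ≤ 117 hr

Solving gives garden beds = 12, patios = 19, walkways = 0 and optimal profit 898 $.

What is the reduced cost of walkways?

Check each constraint at x*: crew 79/79 (tight); equipment 117/117 (tight).
The binding rows give the dual system: 5·y_crew + 5·y_equipment = 40 and 1·y_crew + 3·y_equipment = 22.
Solving: y_crew = 1, y_equipment = 7.
Reduced cost of walkways: c₃ − yᵀa₃ = 31 − (1·5 + 7·4) = 31 − 33 = -2.

-2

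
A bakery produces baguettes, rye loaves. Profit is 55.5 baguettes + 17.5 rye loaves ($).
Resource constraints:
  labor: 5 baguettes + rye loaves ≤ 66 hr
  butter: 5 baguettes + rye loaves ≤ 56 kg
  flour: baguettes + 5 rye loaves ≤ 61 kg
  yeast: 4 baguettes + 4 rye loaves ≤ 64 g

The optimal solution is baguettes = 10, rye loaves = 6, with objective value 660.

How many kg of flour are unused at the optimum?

21

flour used = 1·10 + 5·6 = 40; slack = 61 − 40 = 21.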